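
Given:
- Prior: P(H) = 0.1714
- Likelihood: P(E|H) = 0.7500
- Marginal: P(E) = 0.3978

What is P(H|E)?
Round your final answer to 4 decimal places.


Using Bayes' theorem:

P(H|E) = P(E|H) × P(H) / P(E)
       = 0.7500 × 0.1714 / 0.3978
       = 0.12855000 / 0.3978
       = 0.3232

The evidence strengthens our belief in H.
Prior: 0.1714 → Posterior: 0.3232


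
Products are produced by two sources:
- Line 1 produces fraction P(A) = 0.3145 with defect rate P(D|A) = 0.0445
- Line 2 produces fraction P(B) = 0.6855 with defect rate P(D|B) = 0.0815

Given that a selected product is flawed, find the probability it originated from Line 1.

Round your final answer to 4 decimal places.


Let A = from Line 1, D = flawed

Given:
- P(A) = 0.3145, P(B) = 0.6855
- P(D|A) = 0.0445, P(D|B) = 0.0815

Step 1: Find P(D)
P(D) = P(D|A)P(A) + P(D|B)P(B)
     = 0.0445 × 0.3145 + 0.0815 × 0.6855
     = 0.01399525 + 0.05586825
     = 0.06986350

Step 2: Apply Bayes' theorem
P(A|D) = P(D|A)P(A) / P(D)
       = 0.01399525 / 0.06986350
       = 0.2003


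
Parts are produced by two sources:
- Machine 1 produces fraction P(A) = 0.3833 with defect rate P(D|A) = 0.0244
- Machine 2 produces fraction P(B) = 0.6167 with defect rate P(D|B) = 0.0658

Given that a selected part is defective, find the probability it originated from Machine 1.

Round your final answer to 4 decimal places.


Let A = from Machine 1, D = defective

Given:
- P(A) = 0.3833, P(B) = 0.6167
- P(D|A) = 0.0244, P(D|B) = 0.0658

Step 1: Find P(D)
P(D) = P(D|A)P(A) + P(D|B)P(B)
     = 0.0244 × 0.3833 + 0.0658 × 0.6167
     = 0.00935252 + 0.04057886
     = 0.04993138

Step 2: Apply Bayes' theorem
P(A|D) = P(D|A)P(A) / P(D)
       = 0.00935252 / 0.04993138
       = 0.1873


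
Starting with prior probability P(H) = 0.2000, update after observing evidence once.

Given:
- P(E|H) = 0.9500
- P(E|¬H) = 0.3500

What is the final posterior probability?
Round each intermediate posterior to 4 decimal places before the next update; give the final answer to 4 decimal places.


Sequential Bayesian updating:

Initial prior: P(H) = 0.2000

Update 1:
  P(E) = 0.9500 × 0.2000 + 0.3500 × 0.8000 = 0.19000000 + 0.28000000 = 0.47000000
  P(H|E) = 0.19000000 / 0.47000000 = 0.4043

Final posterior: 0.4043


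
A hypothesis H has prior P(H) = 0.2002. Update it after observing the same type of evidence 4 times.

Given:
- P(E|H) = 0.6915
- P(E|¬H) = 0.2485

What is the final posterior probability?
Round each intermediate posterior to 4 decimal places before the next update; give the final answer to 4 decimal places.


Sequential Bayesian updating:

Initial prior: P(H) = 0.2002

Update 1:
  P(E) = 0.6915 × 0.2002 + 0.2485 × 0.7998 = 0.13843830 + 0.19875030 = 0.33718860
  P(H|E) = 0.13843830 / 0.33718860 = 0.4106

Update 2:
  P(E) = 0.6915 × 0.4106 + 0.2485 × 0.5894 = 0.28392990 + 0.14646590 = 0.43039580
  P(H|E) = 0.28392990 / 0.43039580 = 0.6597

Update 3:
  P(E) = 0.6915 × 0.6597 + 0.2485 × 0.3403 = 0.45618255 + 0.08456455 = 0.54074710
  P(H|E) = 0.45618255 / 0.54074710 = 0.8436

Update 4:
  P(E) = 0.6915 × 0.8436 + 0.2485 × 0.1564 = 0.58334940 + 0.03886540 = 0.62221480
  P(H|E) = 0.58334940 / 0.62221480 = 0.9375

Final posterior: 0.9375


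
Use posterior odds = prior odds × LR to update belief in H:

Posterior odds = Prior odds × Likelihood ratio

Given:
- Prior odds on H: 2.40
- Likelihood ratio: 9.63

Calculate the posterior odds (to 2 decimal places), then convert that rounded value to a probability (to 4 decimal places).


Step 1: Calculate posterior odds
Posterior odds = Prior odds × LR
               = 2.40 × 9.63
               = 23.11

Step 2: Convert to probability
P(H|E) = Posterior odds / (1 + Posterior odds)
       = 23.11 / (1 + 23.11)
       = 23.11 / 24.11
       = 0.9585

The evidence increased P(H) from 0.7059 to 0.9585.


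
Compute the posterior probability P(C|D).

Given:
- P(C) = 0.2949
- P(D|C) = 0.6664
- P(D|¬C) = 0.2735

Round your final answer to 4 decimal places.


Bayes' theorem: P(C|D) = P(D|C) × P(C) / P(D)

Step 1: Calculate P(D) using law of total probability
P(D) = P(D|C)P(C) + P(D|¬C)P(¬C)
     = 0.6664 × 0.2949 + 0.2735 × 0.7051
     = 0.19652136 + 0.19284485
     = 0.38936621

Step 2: Apply Bayes' theorem
P(C|D) = P(D|C) × P(C) / P(D)
       = 0.19652136 / 0.38936621
       = 0.5047


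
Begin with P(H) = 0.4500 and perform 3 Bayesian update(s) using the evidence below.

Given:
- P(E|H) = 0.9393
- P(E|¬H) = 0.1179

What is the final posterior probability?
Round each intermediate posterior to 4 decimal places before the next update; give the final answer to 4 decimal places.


Sequential Bayesian updating:

Initial prior: P(H) = 0.4500

Update 1:
  P(E) = 0.9393 × 0.4500 + 0.1179 × 0.5500 = 0.42268500 + 0.06484500 = 0.48753000
  P(H|E) = 0.42268500 / 0.48753000 = 0.8670

Update 2:
  P(E) = 0.9393 × 0.8670 + 0.1179 × 0.1330 = 0.81437310 + 0.01568070 = 0.83005380
  P(H|E) = 0.81437310 / 0.83005380 = 0.9811

Update 3:
  P(E) = 0.9393 × 0.9811 + 0.1179 × 0.0189 = 0.92154723 + 0.00222831 = 0.92377554
  P(H|E) = 0.92154723 / 0.92377554 = 0.9976

Final posterior: 0.9976


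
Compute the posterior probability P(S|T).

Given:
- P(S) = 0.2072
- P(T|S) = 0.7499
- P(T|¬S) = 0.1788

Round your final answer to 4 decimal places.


Bayes' theorem: P(S|T) = P(T|S) × P(S) / P(T)

Step 1: Calculate P(T) using law of total probability
P(T) = P(T|S)P(S) + P(T|¬S)P(¬S)
     = 0.7499 × 0.2072 + 0.1788 × 0.7928
     = 0.15537928 + 0.14175264
     = 0.29713192

Step 2: Apply Bayes' theorem
P(S|T) = P(T|S) × P(S) / P(T)
       = 0.15537928 / 0.29713192
       = 0.5229


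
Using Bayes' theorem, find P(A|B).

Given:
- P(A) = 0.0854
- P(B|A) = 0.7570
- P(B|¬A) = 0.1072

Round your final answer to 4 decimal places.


Bayes' theorem: P(A|B) = P(B|A) × P(A) / P(B)

Step 1: Calculate P(B) using law of total probability
P(B) = P(B|A)P(A) + P(B|¬A)P(¬A)
     = 0.7570 × 0.0854 + 0.1072 × 0.9146
     = 0.06464780 + 0.09804512
     = 0.16269292

Step 2: Apply Bayes' theorem
P(A|B) = P(B|A) × P(A) / P(B)
       = 0.06464780 / 0.16269292
       = 0.3974


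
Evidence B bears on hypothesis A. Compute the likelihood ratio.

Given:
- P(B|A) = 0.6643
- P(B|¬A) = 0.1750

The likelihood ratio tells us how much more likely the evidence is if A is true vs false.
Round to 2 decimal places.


Likelihood Ratio (LR) = P(B|A) / P(B|¬A)

LR = 0.6643 / 0.1750
   = 3.80

The evidence is 3.80 times more likely if A is true than if A is false.
LR > 1, so observing B raises the odds in favor of A.


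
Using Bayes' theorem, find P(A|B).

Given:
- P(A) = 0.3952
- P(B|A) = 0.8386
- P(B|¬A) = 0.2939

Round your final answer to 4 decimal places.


Bayes' theorem: P(A|B) = P(B|A) × P(A) / P(B)

Step 1: Calculate P(B) using law of total probability
P(B) = P(B|A)P(A) + P(B|¬A)P(¬A)
     = 0.8386 × 0.3952 + 0.2939 × 0.6048
     = 0.33141472 + 0.17775072
     = 0.50916544

Step 2: Apply Bayes' theorem
P(A|B) = P(B|A) × P(A) / P(B)
       = 0.33141472 / 0.50916544
       = 0.6509


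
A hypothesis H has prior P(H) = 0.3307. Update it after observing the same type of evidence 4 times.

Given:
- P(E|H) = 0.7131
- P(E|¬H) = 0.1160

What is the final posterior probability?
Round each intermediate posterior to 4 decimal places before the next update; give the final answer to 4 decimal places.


Sequential Bayesian updating:

Initial prior: P(H) = 0.3307

Update 1:
  P(E) = 0.7131 × 0.3307 + 0.1160 × 0.6693 = 0.23582217 + 0.07763880 = 0.31346097
  P(H|E) = 0.23582217 / 0.31346097 = 0.7523

Update 2:
  P(E) = 0.7131 × 0.7523 + 0.1160 × 0.2477 = 0.53646513 + 0.02873320 = 0.56519833
  P(H|E) = 0.53646513 / 0.56519833 = 0.9492

Update 3:
  P(E) = 0.7131 × 0.9492 + 0.1160 × 0.0508 = 0.67687452 + 0.00589280 = 0.68276732
  P(H|E) = 0.67687452 / 0.68276732 = 0.9914

Update 4:
  P(E) = 0.7131 × 0.9914 + 0.1160 × 0.0086 = 0.70696734 + 0.00099760 = 0.70796494
  P(H|E) = 0.70696734 / 0.70796494 = 0.9986

Final posterior: 0.9986


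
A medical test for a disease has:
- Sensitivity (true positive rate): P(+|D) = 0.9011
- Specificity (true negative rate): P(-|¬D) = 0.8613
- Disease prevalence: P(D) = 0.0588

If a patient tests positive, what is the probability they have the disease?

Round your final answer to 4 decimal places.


Let D = has disease, + = positive test

Given:
- P(D) = 0.0588 (prevalence)
- P(+|D) = 0.9011 (sensitivity)
- P(-|¬D) = 0.8613 (specificity)
- P(+|¬D) = 0.1387 (false positive rate = 1 - specificity)

Step 1: Find P(+)
P(+) = P(+|D)P(D) + P(+|¬D)P(¬D)
     = 0.9011 × 0.0588 + 0.1387 × 0.9412
     = 0.05298468 + 0.13054444
     = 0.18352912

Step 2: Apply Bayes' theorem for P(D|+)
P(D|+) = P(+|D)P(D) / P(+)
       = 0.05298468 / 0.18352912
       = 0.2887


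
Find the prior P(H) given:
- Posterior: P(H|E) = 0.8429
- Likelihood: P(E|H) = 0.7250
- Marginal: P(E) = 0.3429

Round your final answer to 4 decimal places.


From Bayes' theorem: P(H|E) = P(E|H) × P(H) / P(E)

Rearranging for P(H):
P(H) = P(H|E) × P(E) / P(E|H)
     = 0.8429 × 0.3429 / 0.7250
     = 0.28903041 / 0.7250
     = 0.3987


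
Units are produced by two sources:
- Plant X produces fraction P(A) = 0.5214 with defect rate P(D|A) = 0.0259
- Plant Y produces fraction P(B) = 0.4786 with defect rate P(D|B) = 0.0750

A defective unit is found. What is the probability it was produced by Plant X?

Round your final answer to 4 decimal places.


Let A = from Plant X, D = defective

Given:
- P(A) = 0.5214, P(B) = 0.4786
- P(D|A) = 0.0259, P(D|B) = 0.0750

Step 1: Find P(D)
P(D) = P(D|A)P(A) + P(D|B)P(B)
     = 0.0259 × 0.5214 + 0.0750 × 0.4786
     = 0.01350426 + 0.03589500
     = 0.04939926

Step 2: Apply Bayes' theorem
P(A|D) = P(D|A)P(A) / P(D)
       = 0.01350426 / 0.04939926
       = 0.2734


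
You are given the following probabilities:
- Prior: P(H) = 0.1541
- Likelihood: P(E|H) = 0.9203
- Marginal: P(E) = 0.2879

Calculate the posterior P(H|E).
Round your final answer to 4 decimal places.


Using Bayes' theorem:

P(H|E) = P(E|H) × P(H) / P(E)
       = 0.9203 × 0.1541 / 0.2879
       = 0.14181823 / 0.2879
       = 0.4926

The evidence strengthens our belief in H.
Prior: 0.1541 → Posterior: 0.4926


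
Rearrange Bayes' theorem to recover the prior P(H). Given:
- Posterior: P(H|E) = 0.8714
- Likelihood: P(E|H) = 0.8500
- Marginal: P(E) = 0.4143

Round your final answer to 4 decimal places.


From Bayes' theorem: P(H|E) = P(E|H) × P(H) / P(E)

Rearranging for P(H):
P(H) = P(H|E) × P(E) / P(E|H)
     = 0.8714 × 0.4143 / 0.8500
     = 0.36102102 / 0.8500
     = 0.4247


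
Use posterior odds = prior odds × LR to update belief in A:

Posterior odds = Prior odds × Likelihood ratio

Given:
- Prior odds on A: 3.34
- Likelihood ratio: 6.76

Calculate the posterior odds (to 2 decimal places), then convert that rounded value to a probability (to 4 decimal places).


Step 1: Calculate posterior odds
Posterior odds = Prior odds × LR
               = 3.34 × 6.76
               = 22.58

Step 2: Convert to probability
P(A|E) = Posterior odds / (1 + Posterior odds)
       = 22.58 / (1 + 22.58)
       = 22.58 / 23.58
       = 0.9576

The evidence increased P(A) from 0.7696 to 0.9576.


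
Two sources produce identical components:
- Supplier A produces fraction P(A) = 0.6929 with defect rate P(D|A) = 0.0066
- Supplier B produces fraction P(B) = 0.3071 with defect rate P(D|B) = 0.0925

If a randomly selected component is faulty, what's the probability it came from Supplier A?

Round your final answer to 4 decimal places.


Let A = from Supplier A, D = faulty

Given:
- P(A) = 0.6929, P(B) = 0.3071
- P(D|A) = 0.0066, P(D|B) = 0.0925

Step 1: Find P(D)
P(D) = P(D|A)P(A) + P(D|B)P(B)
     = 0.0066 × 0.6929 + 0.0925 × 0.3071
     = 0.00457314 + 0.02840675
     = 0.03297989

Step 2: Apply Bayes' theorem
P(A|D) = P(D|A)P(A) / P(D)
       = 0.00457314 / 0.03297989
       = 0.1387


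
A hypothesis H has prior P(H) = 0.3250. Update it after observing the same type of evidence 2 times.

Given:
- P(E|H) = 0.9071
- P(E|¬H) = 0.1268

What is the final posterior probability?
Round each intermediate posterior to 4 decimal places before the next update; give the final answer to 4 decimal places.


Sequential Bayesian updating:

Initial prior: P(H) = 0.3250

Update 1:
  P(E) = 0.9071 × 0.3250 + 0.1268 × 0.6750 = 0.29480750 + 0.08559000 = 0.38039750
  P(H|E) = 0.29480750 / 0.38039750 = 0.7750

Update 2:
  P(E) = 0.9071 × 0.7750 + 0.1268 × 0.2250 = 0.70300250 + 0.02853000 = 0.73153250
  P(H|E) = 0.70300250 / 0.73153250 = 0.9610

Final posterior: 0.9610


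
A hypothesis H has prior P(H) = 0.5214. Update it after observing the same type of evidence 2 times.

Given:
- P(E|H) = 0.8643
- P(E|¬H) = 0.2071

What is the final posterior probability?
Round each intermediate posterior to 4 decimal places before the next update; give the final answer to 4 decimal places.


Sequential Bayesian updating:

Initial prior: P(H) = 0.5214

Update 1:
  P(E) = 0.8643 × 0.5214 + 0.2071 × 0.4786 = 0.45064602 + 0.09911806 = 0.54976408
  P(H|E) = 0.45064602 / 0.54976408 = 0.8197

Update 2:
  P(E) = 0.8643 × 0.8197 + 0.2071 × 0.1803 = 0.70846671 + 0.03734013 = 0.74580684
  P(H|E) = 0.70846671 / 0.74580684 = 0.9499

Final posterior: 0.9499


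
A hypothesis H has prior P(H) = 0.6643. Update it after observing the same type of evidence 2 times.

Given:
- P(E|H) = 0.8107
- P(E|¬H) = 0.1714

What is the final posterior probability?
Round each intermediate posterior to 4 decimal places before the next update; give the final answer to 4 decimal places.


Sequential Bayesian updating:

Initial prior: P(H) = 0.6643

Update 1:
  P(E) = 0.8107 × 0.6643 + 0.1714 × 0.3357 = 0.53854801 + 0.05753898 = 0.59608699
  P(H|E) = 0.53854801 / 0.59608699 = 0.9035

Update 2:
  P(E) = 0.8107 × 0.9035 + 0.1714 × 0.0965 = 0.73246745 + 0.01654010 = 0.74900755
  P(H|E) = 0.73246745 / 0.74900755 = 0.9779

Final posterior: 0.9779


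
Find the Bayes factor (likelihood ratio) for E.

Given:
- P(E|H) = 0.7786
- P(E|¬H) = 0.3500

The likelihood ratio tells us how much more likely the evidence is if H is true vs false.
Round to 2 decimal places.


Likelihood Ratio (LR) = P(E|H) / P(E|¬H)

LR = 0.7786 / 0.3500
   = 2.22

The evidence is 2.22 times more likely if H is true than if H is false.
Since LR > 1, the evidence supports H over ¬H.


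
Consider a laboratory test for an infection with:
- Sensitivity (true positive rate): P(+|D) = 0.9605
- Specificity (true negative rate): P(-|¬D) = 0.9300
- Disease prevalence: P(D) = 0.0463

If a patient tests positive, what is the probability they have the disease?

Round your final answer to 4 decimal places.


Let D = has disease, + = positive test

Given:
- P(D) = 0.0463 (prevalence)
- P(+|D) = 0.9605 (sensitivity)
- P(-|¬D) = 0.9300 (specificity)
- P(+|¬D) = 0.0700 (false positive rate = 1 - specificity)

Step 1: Find P(+)
P(+) = P(+|D)P(D) + P(+|¬D)P(¬D)
     = 0.9605 × 0.0463 + 0.0700 × 0.9537
     = 0.04447115 + 0.06675900
     = 0.11123015

Step 2: Apply Bayes' theorem for P(D|+)
P(D|+) = P(+|D)P(D) / P(+)
       = 0.04447115 / 0.11123015
       = 0.3998


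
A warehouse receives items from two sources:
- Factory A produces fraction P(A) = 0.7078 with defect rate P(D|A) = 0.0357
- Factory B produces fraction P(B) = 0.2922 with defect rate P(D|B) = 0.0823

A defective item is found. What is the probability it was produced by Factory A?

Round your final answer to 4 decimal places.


Let A = from Factory A, D = defective

Given:
- P(A) = 0.7078, P(B) = 0.2922
- P(D|A) = 0.0357, P(D|B) = 0.0823

Step 1: Find P(D)
P(D) = P(D|A)P(A) + P(D|B)P(B)
     = 0.0357 × 0.7078 + 0.0823 × 0.2922
     = 0.02526846 + 0.02404806
     = 0.04931652

Step 2: Apply Bayes' theorem
P(A|D) = P(D|A)P(A) / P(D)
       = 0.02526846 / 0.04931652
       = 0.5124


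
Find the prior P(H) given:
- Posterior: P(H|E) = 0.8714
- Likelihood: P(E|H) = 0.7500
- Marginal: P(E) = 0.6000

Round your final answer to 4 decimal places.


From Bayes' theorem: P(H|E) = P(E|H) × P(H) / P(E)

Rearranging for P(H):
P(H) = P(H|E) × P(E) / P(E|H)
     = 0.8714 × 0.6000 / 0.7500
     = 0.52284000 / 0.7500
     = 0.6971


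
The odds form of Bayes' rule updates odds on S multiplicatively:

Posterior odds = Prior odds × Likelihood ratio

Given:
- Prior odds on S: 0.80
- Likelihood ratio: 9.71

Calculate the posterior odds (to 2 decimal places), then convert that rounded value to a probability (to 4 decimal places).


Step 1: Calculate posterior odds
Posterior odds = Prior odds × LR
               = 0.80 × 9.71
               = 7.77

Step 2: Convert to probability
P(S|E) = Posterior odds / (1 + Posterior odds)
       = 7.77 / (1 + 7.77)
       = 7.77 / 8.77
       = 0.8860

The evidence increased P(S) from 0.4444 to 0.8860.


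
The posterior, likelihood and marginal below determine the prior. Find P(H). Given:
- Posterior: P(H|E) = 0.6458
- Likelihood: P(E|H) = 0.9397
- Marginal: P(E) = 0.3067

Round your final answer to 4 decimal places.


From Bayes' theorem: P(H|E) = P(E|H) × P(H) / P(E)

Rearranging for P(H):
P(H) = P(H|E) × P(E) / P(E|H)
     = 0.6458 × 0.3067 / 0.9397
     = 0.19806686 / 0.9397
     = 0.2108


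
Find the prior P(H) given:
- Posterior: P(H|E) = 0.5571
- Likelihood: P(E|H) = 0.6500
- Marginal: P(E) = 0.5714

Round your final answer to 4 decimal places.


From Bayes' theorem: P(H|E) = P(E|H) × P(H) / P(E)

Rearranging for P(H):
P(H) = P(H|E) × P(E) / P(E|H)
     = 0.5571 × 0.5714 / 0.6500
     = 0.31832694 / 0.6500
     = 0.4897


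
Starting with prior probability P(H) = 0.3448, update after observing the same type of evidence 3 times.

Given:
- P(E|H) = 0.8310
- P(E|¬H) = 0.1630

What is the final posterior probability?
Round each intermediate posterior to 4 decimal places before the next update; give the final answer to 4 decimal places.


Sequential Bayesian updating:

Initial prior: P(H) = 0.3448

Update 1:
  P(E) = 0.8310 × 0.3448 + 0.1630 × 0.6552 = 0.28652880 + 0.10679760 = 0.39332640
  P(H|E) = 0.28652880 / 0.39332640 = 0.7285

Update 2:
  P(E) = 0.8310 × 0.7285 + 0.1630 × 0.2715 = 0.60538350 + 0.04425450 = 0.64963800
  P(H|E) = 0.60538350 / 0.64963800 = 0.9319

Update 3:
  P(E) = 0.8310 × 0.9319 + 0.1630 × 0.0681 = 0.77440890 + 0.01110030 = 0.78550920
  P(H|E) = 0.77440890 / 0.78550920 = 0.9859

Final posterior: 0.9859


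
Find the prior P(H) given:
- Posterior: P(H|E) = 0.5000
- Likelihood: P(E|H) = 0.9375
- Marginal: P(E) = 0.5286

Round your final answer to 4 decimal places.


From Bayes' theorem: P(H|E) = P(E|H) × P(H) / P(E)

Rearranging for P(H):
P(H) = P(H|E) × P(E) / P(E|H)
     = 0.5000 × 0.5286 / 0.9375
     = 0.26430000 / 0.9375
     = 0.2819


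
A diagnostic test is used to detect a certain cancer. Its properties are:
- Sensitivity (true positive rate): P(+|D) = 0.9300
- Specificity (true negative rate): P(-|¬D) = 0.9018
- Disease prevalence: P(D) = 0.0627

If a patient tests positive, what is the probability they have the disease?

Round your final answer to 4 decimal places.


Let D = has disease, + = positive test

Given:
- P(D) = 0.0627 (prevalence)
- P(+|D) = 0.9300 (sensitivity)
- P(-|¬D) = 0.9018 (specificity)
- P(+|¬D) = 0.0982 (false positive rate = 1 - specificity)

Step 1: Find P(+)
P(+) = P(+|D)P(D) + P(+|¬D)P(¬D)
     = 0.9300 × 0.0627 + 0.0982 × 0.9373
     = 0.05831100 + 0.09204286
     = 0.15035386

Step 2: Apply Bayes' theorem for P(D|+)
P(D|+) = P(+|D)P(D) / P(+)
       = 0.05831100 / 0.15035386
       = 0.3878


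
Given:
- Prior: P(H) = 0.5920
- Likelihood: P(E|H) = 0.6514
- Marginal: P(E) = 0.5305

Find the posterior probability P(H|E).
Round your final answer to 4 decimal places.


Using Bayes' theorem:

P(H|E) = P(E|H) × P(H) / P(E)
       = 0.6514 × 0.5920 / 0.5305
       = 0.38562880 / 0.5305
       = 0.7269

The evidence strengthens our belief in H.
Prior: 0.5920 → Posterior: 0.7269


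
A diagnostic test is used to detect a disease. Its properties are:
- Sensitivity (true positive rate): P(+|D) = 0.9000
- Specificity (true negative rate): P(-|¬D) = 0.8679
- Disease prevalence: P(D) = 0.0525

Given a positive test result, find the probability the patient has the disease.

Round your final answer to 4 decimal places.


Let D = has disease, + = positive test

Given:
- P(D) = 0.0525 (prevalence)
- P(+|D) = 0.9000 (sensitivity)
- P(-|¬D) = 0.8679 (specificity)
- P(+|¬D) = 0.1321 (false positive rate = 1 - specificity)

Step 1: Find P(+)
P(+) = P(+|D)P(D) + P(+|¬D)P(¬D)
     = 0.9000 × 0.0525 + 0.1321 × 0.9475
     = 0.04725000 + 0.12516475
     = 0.17241475

Step 2: Apply Bayes' theorem for P(D|+)
P(D|+) = P(+|D)P(D) / P(+)
       = 0.04725000 / 0.17241475
       = 0.2740


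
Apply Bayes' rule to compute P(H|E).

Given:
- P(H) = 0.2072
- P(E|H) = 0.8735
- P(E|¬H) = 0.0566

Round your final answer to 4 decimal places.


Bayes' theorem: P(H|E) = P(E|H) × P(H) / P(E)

Step 1: Calculate P(E) using law of total probability
P(E) = P(E|H)P(H) + P(E|¬H)P(¬H)
     = 0.8735 × 0.2072 + 0.0566 × 0.7928
     = 0.18098920 + 0.04487248
     = 0.22586168

Step 2: Apply Bayes' theorem
P(H|E) = P(E|H) × P(H) / P(E)
       = 0.18098920 / 0.22586168
       = 0.8013


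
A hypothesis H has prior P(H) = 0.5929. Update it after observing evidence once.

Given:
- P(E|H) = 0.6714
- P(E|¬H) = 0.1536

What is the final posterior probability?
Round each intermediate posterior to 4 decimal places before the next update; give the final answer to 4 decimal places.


Sequential Bayesian updating:

Initial prior: P(H) = 0.5929

Update 1:
  P(E) = 0.6714 × 0.5929 + 0.1536 × 0.4071 = 0.39807306 + 0.06253056 = 0.46060362
  P(H|E) = 0.39807306 / 0.46060362 = 0.8642

Final posterior: 0.8642


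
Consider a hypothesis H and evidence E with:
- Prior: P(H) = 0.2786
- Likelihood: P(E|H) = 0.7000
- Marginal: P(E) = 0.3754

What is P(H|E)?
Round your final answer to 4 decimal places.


Using Bayes' theorem:

P(H|E) = P(E|H) × P(H) / P(E)
       = 0.7000 × 0.2786 / 0.3754
       = 0.19502000 / 0.3754
       = 0.5195

The evidence strengthens our belief in H.
Prior: 0.2786 → Posterior: 0.5195


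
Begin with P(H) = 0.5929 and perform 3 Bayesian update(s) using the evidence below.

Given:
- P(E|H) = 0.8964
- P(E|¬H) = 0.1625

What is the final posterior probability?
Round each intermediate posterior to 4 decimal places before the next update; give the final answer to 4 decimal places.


Sequential Bayesian updating:

Initial prior: P(H) = 0.5929

Update 1:
  P(E) = 0.8964 × 0.5929 + 0.1625 × 0.4071 = 0.53147556 + 0.06615375 = 0.59762931
  P(H|E) = 0.53147556 / 0.59762931 = 0.8893

Update 2:
  P(E) = 0.8964 × 0.8893 + 0.1625 × 0.1107 = 0.79716852 + 0.01798875 = 0.81515727
  P(H|E) = 0.79716852 / 0.81515727 = 0.9779

Update 3:
  P(E) = 0.8964 × 0.9779 + 0.1625 × 0.0221 = 0.87658956 + 0.00359125 = 0.88018081
  P(H|E) = 0.87658956 / 0.88018081 = 0.9959

Final posterior: 0.9959


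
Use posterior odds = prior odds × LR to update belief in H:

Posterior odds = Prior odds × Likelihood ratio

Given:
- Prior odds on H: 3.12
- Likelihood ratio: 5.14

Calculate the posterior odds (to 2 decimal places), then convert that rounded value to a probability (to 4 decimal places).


Step 1: Calculate posterior odds
Posterior odds = Prior odds × LR
               = 3.12 × 5.14
               = 16.04

Step 2: Convert to probability
P(H|E) = Posterior odds / (1 + Posterior odds)
       = 16.04 / (1 + 16.04)
       = 16.04 / 17.04
       = 0.9413

The evidence increased P(H) from 0.7573 to 0.9413.


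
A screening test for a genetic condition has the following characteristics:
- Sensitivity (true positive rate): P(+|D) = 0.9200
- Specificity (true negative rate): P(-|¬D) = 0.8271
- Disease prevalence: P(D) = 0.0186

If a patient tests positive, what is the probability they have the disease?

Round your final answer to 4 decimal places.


Let D = has disease, + = positive test

Given:
- P(D) = 0.0186 (prevalence)
- P(+|D) = 0.9200 (sensitivity)
- P(-|¬D) = 0.8271 (specificity)
- P(+|¬D) = 0.1729 (false positive rate = 1 - specificity)

Step 1: Find P(+)
P(+) = P(+|D)P(D) + P(+|¬D)P(¬D)
     = 0.9200 × 0.0186 + 0.1729 × 0.9814
     = 0.01711200 + 0.16968406
     = 0.18679606

Step 2: Apply Bayes' theorem for P(D|+)
P(D|+) = P(+|D)P(D) / P(+)
       = 0.01711200 / 0.18679606
       = 0.0916


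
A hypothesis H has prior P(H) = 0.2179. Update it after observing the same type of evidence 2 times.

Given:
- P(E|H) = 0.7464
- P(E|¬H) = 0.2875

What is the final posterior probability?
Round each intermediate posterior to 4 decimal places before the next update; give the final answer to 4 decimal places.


Sequential Bayesian updating:

Initial prior: P(H) = 0.2179

Update 1:
  P(E) = 0.7464 × 0.2179 + 0.2875 × 0.7821 = 0.16264056 + 0.22485375 = 0.38749431
  P(H|E) = 0.16264056 / 0.38749431 = 0.4197

Update 2:
  P(E) = 0.7464 × 0.4197 + 0.2875 × 0.5803 = 0.31326408 + 0.16683625 = 0.48010033
  P(H|E) = 0.31326408 / 0.48010033 = 0.6525

Final posterior: 0.6525


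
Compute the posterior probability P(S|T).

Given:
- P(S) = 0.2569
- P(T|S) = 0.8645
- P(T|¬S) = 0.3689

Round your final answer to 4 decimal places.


Bayes' theorem: P(S|T) = P(T|S) × P(S) / P(T)

Step 1: Calculate P(T) using law of total probability
P(T) = P(T|S)P(S) + P(T|¬S)P(¬S)
     = 0.8645 × 0.2569 + 0.3689 × 0.7431
     = 0.22209005 + 0.27412959
     = 0.49621964

Step 2: Apply Bayes' theorem
P(S|T) = P(T|S) × P(S) / P(T)
       = 0.22209005 / 0.49621964
       = 0.4476


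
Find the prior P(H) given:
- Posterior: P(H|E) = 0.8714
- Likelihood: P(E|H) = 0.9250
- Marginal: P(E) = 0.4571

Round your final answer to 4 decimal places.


From Bayes' theorem: P(H|E) = P(E|H) × P(H) / P(E)

Rearranging for P(H):
P(H) = P(H|E) × P(E) / P(E|H)
     = 0.8714 × 0.4571 / 0.9250
     = 0.39831694 / 0.9250
     = 0.4306


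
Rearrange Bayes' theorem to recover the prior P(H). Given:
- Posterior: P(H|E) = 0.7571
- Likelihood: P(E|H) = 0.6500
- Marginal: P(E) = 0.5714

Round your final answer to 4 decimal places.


From Bayes' theorem: P(H|E) = P(E|H) × P(H) / P(E)

Rearranging for P(H):
P(H) = P(H|E) × P(E) / P(E|H)
     = 0.7571 × 0.5714 / 0.6500
     = 0.43260694 / 0.6500
     = 0.6655


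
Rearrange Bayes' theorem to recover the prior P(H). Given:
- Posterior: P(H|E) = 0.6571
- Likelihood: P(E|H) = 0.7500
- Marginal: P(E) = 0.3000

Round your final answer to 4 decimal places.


From Bayes' theorem: P(H|E) = P(E|H) × P(H) / P(E)

Rearranging for P(H):
P(H) = P(H|E) × P(E) / P(E|H)
     = 0.6571 × 0.3000 / 0.7500
     = 0.19713000 / 0.7500
     = 0.2628


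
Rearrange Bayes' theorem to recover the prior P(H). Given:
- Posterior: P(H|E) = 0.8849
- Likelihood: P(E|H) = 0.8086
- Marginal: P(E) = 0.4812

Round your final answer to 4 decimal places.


From Bayes' theorem: P(H|E) = P(E|H) × P(H) / P(E)

Rearranging for P(H):
P(H) = P(H|E) × P(E) / P(E|H)
     = 0.8849 × 0.4812 / 0.8086
     = 0.42581388 / 0.8086
     = 0.5266


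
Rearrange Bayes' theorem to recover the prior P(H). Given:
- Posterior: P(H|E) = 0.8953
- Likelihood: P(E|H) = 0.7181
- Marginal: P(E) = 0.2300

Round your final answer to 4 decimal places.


From Bayes' theorem: P(H|E) = P(E|H) × P(H) / P(E)

Rearranging for P(H):
P(H) = P(H|E) × P(E) / P(E|H)
     = 0.8953 × 0.2300 / 0.7181
     = 0.20591900 / 0.7181
     = 0.2868


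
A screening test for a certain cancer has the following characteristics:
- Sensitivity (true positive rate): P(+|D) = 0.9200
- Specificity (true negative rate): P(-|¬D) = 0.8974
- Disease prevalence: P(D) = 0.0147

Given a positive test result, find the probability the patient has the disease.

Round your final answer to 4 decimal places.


Let D = has disease, + = positive test

Given:
- P(D) = 0.0147 (prevalence)
- P(+|D) = 0.9200 (sensitivity)
- P(-|¬D) = 0.8974 (specificity)
- P(+|¬D) = 0.1026 (false positive rate = 1 - specificity)

Step 1: Find P(+)
P(+) = P(+|D)P(D) + P(+|¬D)P(¬D)
     = 0.9200 × 0.0147 + 0.1026 × 0.9853
     = 0.01352400 + 0.10109178
     = 0.11461578

Step 2: Apply Bayes' theorem for P(D|+)
P(D|+) = P(+|D)P(D) / P(+)
       = 0.01352400 / 0.11461578
       = 0.1180


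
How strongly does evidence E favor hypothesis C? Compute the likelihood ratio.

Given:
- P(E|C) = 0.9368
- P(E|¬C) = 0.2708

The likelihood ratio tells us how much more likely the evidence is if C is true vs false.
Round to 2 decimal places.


Likelihood Ratio (LR) = P(E|C) / P(E|¬C)

LR = 0.9368 / 0.2708
   = 3.46

The evidence is 3.46 times more likely if C is true than if C is false.
Because LR exceeds 1, E is evidence for C.


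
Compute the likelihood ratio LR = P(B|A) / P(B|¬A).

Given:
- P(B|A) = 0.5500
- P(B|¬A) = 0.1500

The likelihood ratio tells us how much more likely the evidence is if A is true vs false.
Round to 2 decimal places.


Likelihood Ratio (LR) = P(B|A) / P(B|¬A)

LR = 0.5500 / 0.1500
   = 3.67

The evidence is 3.67 times more likely if A is true than if A is false.
LR > 1, so observing B raises the odds in favor of A.


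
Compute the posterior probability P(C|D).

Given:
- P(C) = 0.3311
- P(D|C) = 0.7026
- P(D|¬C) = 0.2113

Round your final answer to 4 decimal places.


Bayes' theorem: P(C|D) = P(D|C) × P(C) / P(D)

Step 1: Calculate P(D) using law of total probability
P(D) = P(D|C)P(C) + P(D|¬C)P(¬C)
     = 0.7026 × 0.3311 + 0.2113 × 0.6689
     = 0.23263086 + 0.14133857
     = 0.37396943

Step 2: Apply Bayes' theorem
P(C|D) = P(D|C) × P(C) / P(D)
       = 0.23263086 / 0.37396943
       = 0.6221


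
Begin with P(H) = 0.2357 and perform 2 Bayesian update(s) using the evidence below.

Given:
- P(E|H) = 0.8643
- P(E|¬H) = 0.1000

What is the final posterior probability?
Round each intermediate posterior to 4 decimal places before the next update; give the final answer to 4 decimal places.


Sequential Bayesian updating:

Initial prior: P(H) = 0.2357

Update 1:
  P(E) = 0.8643 × 0.2357 + 0.1000 × 0.7643 = 0.20371551 + 0.07643000 = 0.28014551
  P(H|E) = 0.20371551 / 0.28014551 = 0.7272

Update 2:
  P(E) = 0.8643 × 0.7272 + 0.1000 × 0.2728 = 0.62851896 + 0.02728000 = 0.65579896
  P(H|E) = 0.62851896 / 0.65579896 = 0.9584

Final posterior: 0.9584


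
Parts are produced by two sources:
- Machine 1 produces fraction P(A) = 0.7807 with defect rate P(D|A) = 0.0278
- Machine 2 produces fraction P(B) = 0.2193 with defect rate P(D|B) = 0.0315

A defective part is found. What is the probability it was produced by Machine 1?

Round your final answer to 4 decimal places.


Let A = from Machine 1, D = defective

Given:
- P(A) = 0.7807, P(B) = 0.2193
- P(D|A) = 0.0278, P(D|B) = 0.0315

Step 1: Find P(D)
P(D) = P(D|A)P(A) + P(D|B)P(B)
     = 0.0278 × 0.7807 + 0.0315 × 0.2193
     = 0.02170346 + 0.00690795
     = 0.02861141

Step 2: Apply Bayes' theorem
P(A|D) = P(D|A)P(A) / P(D)
       = 0.02170346 / 0.02861141
       = 0.7586


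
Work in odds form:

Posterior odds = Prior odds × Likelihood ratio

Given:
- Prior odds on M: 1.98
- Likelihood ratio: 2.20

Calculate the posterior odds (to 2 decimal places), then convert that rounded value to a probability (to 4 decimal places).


Step 1: Calculate posterior odds
Posterior odds = Prior odds × LR
               = 1.98 × 2.20
               = 4.36

Step 2: Convert to probability
P(M|E) = Posterior odds / (1 + Posterior odds)
       = 4.36 / (1 + 4.36)
       = 4.36 / 5.36
       = 0.8134

The evidence increased P(M) from 0.6644 to 0.8134.


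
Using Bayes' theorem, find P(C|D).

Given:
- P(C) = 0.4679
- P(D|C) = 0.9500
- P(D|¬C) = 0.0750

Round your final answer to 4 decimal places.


Bayes' theorem: P(C|D) = P(D|C) × P(C) / P(D)

Step 1: Calculate P(D) using law of total probability
P(D) = P(D|C)P(C) + P(D|¬C)P(¬C)
     = 0.9500 × 0.4679 + 0.0750 × 0.5321
     = 0.44450500 + 0.03990750
     = 0.48441250

Step 2: Apply Bayes' theorem
P(C|D) = P(D|C) × P(C) / P(D)
       = 0.44450500 / 0.48441250
       = 0.9176


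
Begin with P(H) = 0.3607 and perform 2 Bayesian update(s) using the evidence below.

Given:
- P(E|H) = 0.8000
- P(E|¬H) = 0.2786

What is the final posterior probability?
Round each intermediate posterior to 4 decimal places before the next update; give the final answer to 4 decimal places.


Sequential Bayesian updating:

Initial prior: P(H) = 0.3607

Update 1:
  P(E) = 0.8000 × 0.3607 + 0.2786 × 0.6393 = 0.28856000 + 0.17810898 = 0.46666898
  P(H|E) = 0.28856000 / 0.46666898 = 0.6183

Update 2:
  P(E) = 0.8000 × 0.6183 + 0.2786 × 0.3817 = 0.49464000 + 0.10634162 = 0.60098162
  P(H|E) = 0.49464000 / 0.60098162 = 0.8231

Final posterior: 0.8231


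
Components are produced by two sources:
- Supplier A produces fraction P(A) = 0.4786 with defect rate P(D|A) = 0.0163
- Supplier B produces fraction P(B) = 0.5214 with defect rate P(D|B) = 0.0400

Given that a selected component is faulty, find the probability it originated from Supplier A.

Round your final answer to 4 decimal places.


Let A = from Supplier A, D = faulty

Given:
- P(A) = 0.4786, P(B) = 0.5214
- P(D|A) = 0.0163, P(D|B) = 0.0400

Step 1: Find P(D)
P(D) = P(D|A)P(A) + P(D|B)P(B)
     = 0.0163 × 0.4786 + 0.0400 × 0.5214
     = 0.00780118 + 0.02085600
     = 0.02865718

Step 2: Apply Bayes' theorem
P(A|D) = P(D|A)P(A) / P(D)
       = 0.00780118 / 0.02865718
       = 0.2722


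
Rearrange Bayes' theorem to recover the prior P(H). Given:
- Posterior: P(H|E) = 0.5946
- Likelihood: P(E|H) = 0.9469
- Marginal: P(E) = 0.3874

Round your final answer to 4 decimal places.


From Bayes' theorem: P(H|E) = P(E|H) × P(H) / P(E)

Rearranging for P(H):
P(H) = P(H|E) × P(E) / P(E|H)
     = 0.5946 × 0.3874 / 0.9469
     = 0.23034804 / 0.9469
     = 0.2433


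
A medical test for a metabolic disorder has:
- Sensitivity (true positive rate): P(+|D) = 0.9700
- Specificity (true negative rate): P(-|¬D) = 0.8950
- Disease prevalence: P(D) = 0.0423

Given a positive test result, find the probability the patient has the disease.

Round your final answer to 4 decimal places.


Let D = has disease, + = positive test

Given:
- P(D) = 0.0423 (prevalence)
- P(+|D) = 0.9700 (sensitivity)
- P(-|¬D) = 0.8950 (specificity)
- P(+|¬D) = 0.1050 (false positive rate = 1 - specificity)

Step 1: Find P(+)
P(+) = P(+|D)P(D) + P(+|¬D)P(¬D)
     = 0.9700 × 0.0423 + 0.1050 × 0.9577
     = 0.04103100 + 0.10055850
     = 0.14158950

Step 2: Apply Bayes' theorem for P(D|+)
P(D|+) = P(+|D)P(D) / P(+)
       = 0.04103100 / 0.14158950
       = 0.2898


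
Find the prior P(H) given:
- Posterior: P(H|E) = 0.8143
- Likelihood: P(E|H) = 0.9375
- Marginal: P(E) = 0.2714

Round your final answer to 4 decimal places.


From Bayes' theorem: P(H|E) = P(E|H) × P(H) / P(E)

Rearranging for P(H):
P(H) = P(H|E) × P(E) / P(E|H)
     = 0.8143 × 0.2714 / 0.9375
     = 0.22100102 / 0.9375
     = 0.2357


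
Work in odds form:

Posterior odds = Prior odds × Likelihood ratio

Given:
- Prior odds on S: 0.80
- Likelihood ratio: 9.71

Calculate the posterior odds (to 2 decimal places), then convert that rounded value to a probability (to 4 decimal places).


Step 1: Calculate posterior odds
Posterior odds = Prior odds × LR
               = 0.80 × 9.71
               = 7.77

Step 2: Convert to probability
P(S|E) = Posterior odds / (1 + Posterior odds)
       = 7.77 / (1 + 7.77)
       = 7.77 / 8.77
       = 0.8860

The evidence increased P(S) from 0.4444 to 0.8860.


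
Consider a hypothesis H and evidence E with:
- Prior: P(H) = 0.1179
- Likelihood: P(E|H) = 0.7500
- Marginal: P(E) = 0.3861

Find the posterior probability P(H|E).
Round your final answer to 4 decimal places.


Using Bayes' theorem:

P(H|E) = P(E|H) × P(H) / P(E)
       = 0.7500 × 0.1179 / 0.3861
       = 0.08842500 / 0.3861
       = 0.2290

The evidence strengthens our belief in H.
Prior: 0.1179 → Posterior: 0.2290


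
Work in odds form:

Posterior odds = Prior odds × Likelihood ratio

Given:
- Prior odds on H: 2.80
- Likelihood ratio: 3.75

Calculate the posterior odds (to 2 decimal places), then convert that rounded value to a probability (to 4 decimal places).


Step 1: Calculate posterior odds
Posterior odds = Prior odds × LR
               = 2.80 × 3.75
               = 10.50

Step 2: Convert to probability
P(H|E) = Posterior odds / (1 + Posterior odds)
       = 10.50 / (1 + 10.50)
       = 10.50 / 11.50
       = 0.9130

The evidence increased P(H) from 0.7368 to 0.9130.


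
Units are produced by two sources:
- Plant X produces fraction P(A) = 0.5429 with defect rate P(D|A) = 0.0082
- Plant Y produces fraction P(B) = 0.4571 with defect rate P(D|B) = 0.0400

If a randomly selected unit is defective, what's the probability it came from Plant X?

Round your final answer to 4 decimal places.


Let A = from Plant X, D = defective

Given:
- P(A) = 0.5429, P(B) = 0.4571
- P(D|A) = 0.0082, P(D|B) = 0.0400

Step 1: Find P(D)
P(D) = P(D|A)P(A) + P(D|B)P(B)
     = 0.0082 × 0.5429 + 0.0400 × 0.4571
     = 0.00445178 + 0.01828400
     = 0.02273578

Step 2: Apply Bayes' theorem
P(A|D) = P(D|A)P(A) / P(D)
       = 0.00445178 / 0.02273578
       = 0.1958


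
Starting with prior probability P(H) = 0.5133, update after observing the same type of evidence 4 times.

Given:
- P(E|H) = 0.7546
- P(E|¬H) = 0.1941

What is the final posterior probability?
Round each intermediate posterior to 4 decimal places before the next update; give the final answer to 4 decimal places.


Sequential Bayesian updating:

Initial prior: P(H) = 0.5133

Update 1:
  P(E) = 0.7546 × 0.5133 + 0.1941 × 0.4867 = 0.38733618 + 0.09446847 = 0.48180465
  P(H|E) = 0.38733618 / 0.48180465 = 0.8039

Update 2:
  P(E) = 0.7546 × 0.8039 + 0.1941 × 0.1961 = 0.60662294 + 0.03806301 = 0.64468595
  P(H|E) = 0.60662294 / 0.64468595 = 0.9410

Update 3:
  P(E) = 0.7546 × 0.9410 + 0.1941 × 0.0590 = 0.71007860 + 0.01145190 = 0.72153050
  P(H|E) = 0.71007860 / 0.72153050 = 0.9841

Update 4:
  P(E) = 0.7546 × 0.9841 + 0.1941 × 0.0159 = 0.74260186 + 0.00308619 = 0.74568805
  P(H|E) = 0.74260186 / 0.74568805 = 0.9959

Final posterior: 0.9959


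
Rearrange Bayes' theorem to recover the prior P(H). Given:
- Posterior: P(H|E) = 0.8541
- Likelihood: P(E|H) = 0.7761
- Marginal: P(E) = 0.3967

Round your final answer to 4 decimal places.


From Bayes' theorem: P(H|E) = P(E|H) × P(H) / P(E)

Rearranging for P(H):
P(H) = P(H|E) × P(E) / P(E|H)
     = 0.8541 × 0.3967 / 0.7761
     = 0.33882147 / 0.7761
     = 0.4366


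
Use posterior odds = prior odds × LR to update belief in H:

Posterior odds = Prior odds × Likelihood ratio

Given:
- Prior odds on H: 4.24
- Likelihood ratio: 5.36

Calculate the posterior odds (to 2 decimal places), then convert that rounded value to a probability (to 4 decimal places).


Step 1: Calculate posterior odds
Posterior odds = Prior odds × LR
               = 4.24 × 5.36
               = 22.73

Step 2: Convert to probability
P(H|E) = Posterior odds / (1 + Posterior odds)
       = 22.73 / (1 + 22.73)
       = 22.73 / 23.73
       = 0.9579

The evidence increased P(H) from 0.8092 to 0.9579.


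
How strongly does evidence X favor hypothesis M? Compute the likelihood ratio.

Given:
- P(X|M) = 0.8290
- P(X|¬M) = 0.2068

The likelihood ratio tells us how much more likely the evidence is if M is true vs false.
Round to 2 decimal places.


Likelihood Ratio (LR) = P(X|M) / P(X|¬M)

LR = 0.8290 / 0.2068
   = 4.01

The evidence is 4.01 times more likely if M is true than if M is false.
Since LR > 1, the evidence supports M over ¬M.


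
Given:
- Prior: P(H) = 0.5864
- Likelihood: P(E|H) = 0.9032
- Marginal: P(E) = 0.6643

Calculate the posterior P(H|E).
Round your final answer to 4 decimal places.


Using Bayes' theorem:

P(H|E) = P(E|H) × P(H) / P(E)
       = 0.9032 × 0.5864 / 0.6643
       = 0.52963648 / 0.6643
       = 0.7973

The evidence strengthens our belief in H.
Prior: 0.5864 → Posterior: 0.7973


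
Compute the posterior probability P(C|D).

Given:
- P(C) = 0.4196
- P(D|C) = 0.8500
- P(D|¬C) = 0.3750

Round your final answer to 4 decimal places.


Bayes' theorem: P(C|D) = P(D|C) × P(C) / P(D)

Step 1: Calculate P(D) using law of total probability
P(D) = P(D|C)P(C) + P(D|¬C)P(¬C)
     = 0.8500 × 0.4196 + 0.3750 × 0.5804
     = 0.35666000 + 0.21765000
     = 0.57431000

Step 2: Apply Bayes' theorem
P(C|D) = P(D|C) × P(C) / P(D)
       = 0.35666000 / 0.57431000
       = 0.6210
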